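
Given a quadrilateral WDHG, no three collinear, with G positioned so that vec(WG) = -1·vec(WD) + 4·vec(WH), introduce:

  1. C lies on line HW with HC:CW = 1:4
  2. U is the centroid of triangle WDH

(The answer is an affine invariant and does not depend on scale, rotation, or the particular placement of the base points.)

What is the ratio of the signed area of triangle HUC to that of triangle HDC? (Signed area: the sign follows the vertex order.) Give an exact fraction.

[HUC]:[HDC] = 1/3

Assign W = (0, 0), D = (1, 0), H = (0, 1), G = (-1, 4) — the answer is frame-independent, so this choice is without loss of generality.
1. C lies on line HW with HC:CW = 1:4 ⇒ C = (0, 4/5)
2. U is the centroid of triangle WDH ⇒ U = (1/3, 1/3)
2·[HUC] = -1/15, 2·[HDC] = -1/5
[HUC]:[HDC] = -1/15:-1/5 = 1/3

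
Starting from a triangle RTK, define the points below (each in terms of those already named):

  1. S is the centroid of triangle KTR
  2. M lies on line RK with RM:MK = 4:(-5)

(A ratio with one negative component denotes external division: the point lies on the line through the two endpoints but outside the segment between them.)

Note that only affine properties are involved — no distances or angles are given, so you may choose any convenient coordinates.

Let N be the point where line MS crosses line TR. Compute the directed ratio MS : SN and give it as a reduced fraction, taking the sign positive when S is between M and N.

Work in coordinates with R = (0, 0), T = (1, 0), K = (0, 1).
1. S is the centroid of triangle KTR ⇒ S = (1/3, 1/3)
2. M lies on line RK with RM:MK = 4:(-5) ⇒ M = (0, -4)
line MS meets TR at N = (4/13, 0)
S = M + t·(N−M) with t = 13/12, so MS:SN = 13/12:-1/12

MS:SN = -13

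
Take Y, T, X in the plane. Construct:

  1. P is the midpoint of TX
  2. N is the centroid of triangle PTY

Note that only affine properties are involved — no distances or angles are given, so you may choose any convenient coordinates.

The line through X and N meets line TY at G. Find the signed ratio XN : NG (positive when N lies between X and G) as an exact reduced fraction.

Work in coordinates with Y = (0, 0), T = (1, 0), X = (0, 1).
1. P is the midpoint of TX ⇒ P = (1/2, 1/2)
2. N is the centroid of triangle PTY ⇒ N = (1/2, 1/6)
line XN meets TY at G = (3/5, 0)
N = X + t·(G−X) with t = 5/6, so XN:NG = 5/6:1/6

XN:NG = 5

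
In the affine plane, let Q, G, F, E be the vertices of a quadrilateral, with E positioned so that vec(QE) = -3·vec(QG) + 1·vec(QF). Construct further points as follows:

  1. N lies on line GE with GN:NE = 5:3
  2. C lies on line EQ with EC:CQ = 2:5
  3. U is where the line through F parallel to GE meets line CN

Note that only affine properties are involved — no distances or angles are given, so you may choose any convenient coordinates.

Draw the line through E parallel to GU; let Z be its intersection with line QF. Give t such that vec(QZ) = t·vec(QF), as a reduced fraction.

Assign Q = (0, 0), G = (1, 0), F = (0, 1), E = (-3, 1) — the answer is frame-independent, so this choice is without loss of generality.
1. N lies on line GE with GN:NE = 5:3 ⇒ N = (-3/2, 5/8)
2. C lies on line EQ with EC:CQ = 2:5 ⇒ C = (-15/7, 5/7)
3. U is where the line through F parallel to GE meets line CN ⇒ U = (21/4, -5/16)
through E parallel to GU: direction (17/4, -5/16); meets QF at Z = (0, 53/68)
Z = Q + t·(F−Q) with t = 53/68

t = 53/68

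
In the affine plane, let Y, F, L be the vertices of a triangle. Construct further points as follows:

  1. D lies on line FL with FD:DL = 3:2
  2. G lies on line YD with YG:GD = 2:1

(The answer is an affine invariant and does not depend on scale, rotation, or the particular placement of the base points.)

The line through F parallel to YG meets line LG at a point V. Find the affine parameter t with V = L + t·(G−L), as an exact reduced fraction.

t = 5/2

Choose coordinates Y = (0, 0), F = (1, 0), L = (0, 1).
1. D lies on line FL with FD:DL = 3:2 ⇒ D = (2/5, 3/5)
2. G lies on line YD with YG:GD = 2:1 ⇒ G = (4/15, 2/5)
through F parallel to YG: direction (4/15, 2/5); meets LG at V = (2/3, -1/2)
V = L + t·(G−L) with t = 5/2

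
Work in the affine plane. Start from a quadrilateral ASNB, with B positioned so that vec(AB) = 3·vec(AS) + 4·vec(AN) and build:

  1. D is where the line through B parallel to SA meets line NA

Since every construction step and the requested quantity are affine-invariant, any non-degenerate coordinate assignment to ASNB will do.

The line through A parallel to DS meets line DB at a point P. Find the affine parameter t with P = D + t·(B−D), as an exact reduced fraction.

Set A = (0, 0), S = (1, 0), N = (0, 1), B = (3, 4); any affine frame gives the same invariant.
1. D is where the line through B parallel to SA meets line NA ⇒ D = (0, 4)
through A parallel to DS: direction (1, -4); meets DB at P = (-1, 4)
P = D + t·(B−D) with t = -1/3

t = -1/3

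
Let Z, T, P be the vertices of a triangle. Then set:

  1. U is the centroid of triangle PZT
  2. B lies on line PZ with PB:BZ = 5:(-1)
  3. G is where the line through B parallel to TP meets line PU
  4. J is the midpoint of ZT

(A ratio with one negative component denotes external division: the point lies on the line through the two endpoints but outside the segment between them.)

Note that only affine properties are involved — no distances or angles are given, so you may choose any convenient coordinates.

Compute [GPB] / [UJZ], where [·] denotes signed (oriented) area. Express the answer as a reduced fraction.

[GPB]:[UJZ] = -75/8

Choose coordinates Z = (0, 0), T = (1, 0), P = (0, 1).
1. U is the centroid of triangle PZT ⇒ U = (1/3, 1/3)
2. B lies on line PZ with PB:BZ = 5:(-1) ⇒ B = (0, -1/4)
3. G is where the line through B parallel to TP meets line PU ⇒ G = (5/4, -3/2)
4. J is the midpoint of ZT ⇒ J = (1/2, 0)
2·[GPB] = 25/16, 2·[UJZ] = -1/6
[GPB]:[UJZ] = 25/16:-1/6 = -75/8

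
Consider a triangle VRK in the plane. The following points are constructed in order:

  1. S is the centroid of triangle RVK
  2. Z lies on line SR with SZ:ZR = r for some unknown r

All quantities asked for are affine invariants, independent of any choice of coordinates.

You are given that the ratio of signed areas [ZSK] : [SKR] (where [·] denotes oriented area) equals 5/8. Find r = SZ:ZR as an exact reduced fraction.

Set V = (0, 0), R = (1, 0), K = (0, 1); any affine frame gives the same invariant.
1. S is the centroid of triangle RVK ⇒ S = (1/3, 1/3)
2. With SZ:ZR = r, write λ = r/(r+1) so Z = S + λ·(R−S); Z is affine-linear in λ
Every point depending on Z is an affine combination of Z and λ-independent points, so each such coordinate is linear in λ; the λ² term in each signed area is a multiple of (R−S)×(R−S) = 0, so 2·[ZSK] and 2·[SKR] are each linear in λ. Evaluating at λ=0 and λ=1:
  2·[ZSK] = -1/3·λ,   2·[SKR] = -1/3
So [ZSK]:[SKR] = (-1/3·λ) / (-1/3). Setting this equal to 5/8:
  -1/3·λ = 5/8·(-1/3)  ⇒  λ = 5/8
Then r = λ/(1−λ) = (5/8)/(3/8) = 5/3. Check: with r = 5/3, Z = (3/4, 1/8) and [ZSK]:[SKR] = 5/8 as required.

r = 5/3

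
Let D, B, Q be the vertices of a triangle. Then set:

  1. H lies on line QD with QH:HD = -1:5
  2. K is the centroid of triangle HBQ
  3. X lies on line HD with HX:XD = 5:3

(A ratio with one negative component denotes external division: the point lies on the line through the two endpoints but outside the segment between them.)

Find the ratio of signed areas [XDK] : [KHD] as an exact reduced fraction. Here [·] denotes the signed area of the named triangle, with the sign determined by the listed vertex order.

[XDK]:[KHD] = 3/8

Work in coordinates with D = (0, 0), B = (1, 0), Q = (0, 1).
1. H lies on line QD with QH:HD = -1:5 ⇒ H = (0, 5/4)
2. K is the centroid of triangle HBQ ⇒ K = (1/3, 3/4)
3. X lies on line HD with HX:XD = 5:3 ⇒ X = (0, 15/32)
2·[XDK] = 5/32, 2·[KHD] = 5/12
[XDK]:[KHD] = 5/32:5/12 = 3/8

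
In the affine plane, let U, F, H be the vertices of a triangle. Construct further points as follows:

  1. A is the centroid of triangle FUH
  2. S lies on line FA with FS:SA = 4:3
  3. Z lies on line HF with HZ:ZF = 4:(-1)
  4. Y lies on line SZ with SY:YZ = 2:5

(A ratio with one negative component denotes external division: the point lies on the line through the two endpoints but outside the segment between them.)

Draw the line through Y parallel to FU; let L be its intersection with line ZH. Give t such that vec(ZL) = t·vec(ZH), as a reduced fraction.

Set U = (0, 0), F = (1, 0), H = (0, 1); any affine frame gives the same invariant.
1. A is the centroid of triangle FUH ⇒ A = (1/3, 1/3)
2. S lies on line FA with FS:SA = 4:3 ⇒ S = (13/21, 4/21)
3. Z lies on line HF with HZ:ZF = 4:(-1) ⇒ Z = (4/3, -1/3)
4. Y lies on line SZ with SY:YZ = 2:5 ⇒ Y = (121/147, 2/49)
through Y parallel to FU: direction (-1, 0); meets ZH at L = (47/49, 2/49)
L = Z + t·(H−Z) with t = 55/196

t = 55/196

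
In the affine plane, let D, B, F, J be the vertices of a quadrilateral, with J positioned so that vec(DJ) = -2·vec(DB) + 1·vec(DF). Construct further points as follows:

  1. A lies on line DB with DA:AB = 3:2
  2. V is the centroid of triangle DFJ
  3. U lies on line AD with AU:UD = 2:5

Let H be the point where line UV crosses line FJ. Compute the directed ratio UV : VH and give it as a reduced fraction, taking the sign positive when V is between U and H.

Choose coordinates D = (0, 0), B = (1, 0), F = (0, 1), J = (-2, 1).
1. A lies on line DB with DA:AB = 3:2 ⇒ A = (3/5, 0)
2. V is the centroid of triangle DFJ ⇒ V = (-2/3, 2/3)
3. U lies on line AD with AU:UD = 2:5 ⇒ U = (3/7, 0)
line UV meets FJ at H = (-17/14, 1)
V = U + t·(H−U) with t = 2/3, so UV:VH = 2/3:1/3

UV:VH = 2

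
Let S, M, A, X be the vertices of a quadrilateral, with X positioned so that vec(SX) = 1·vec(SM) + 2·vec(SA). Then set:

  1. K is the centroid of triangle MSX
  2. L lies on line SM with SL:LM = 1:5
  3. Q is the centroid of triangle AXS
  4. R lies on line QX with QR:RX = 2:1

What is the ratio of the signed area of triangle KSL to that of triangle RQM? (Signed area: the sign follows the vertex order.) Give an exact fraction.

Choose coordinates S = (0, 0), M = (1, 0), A = (0, 1), X = (1, 2).
1. K is the centroid of triangle MSX ⇒ K = (2/3, 2/3)
2. L lies on line SM with SL:LM = 1:5 ⇒ L = (1/6, 0)
3. Q is the centroid of triangle AXS ⇒ Q = (1/3, 1)
4. R lies on line QX with QR:RX = 2:1 ⇒ R = (7/9, 5/3)
2·[KSL] = 1/9, 2·[RQM] = 8/9
[KSL]:[RQM] = 1/9:8/9 = 1/8

[KSL]:[RQM] = 1/8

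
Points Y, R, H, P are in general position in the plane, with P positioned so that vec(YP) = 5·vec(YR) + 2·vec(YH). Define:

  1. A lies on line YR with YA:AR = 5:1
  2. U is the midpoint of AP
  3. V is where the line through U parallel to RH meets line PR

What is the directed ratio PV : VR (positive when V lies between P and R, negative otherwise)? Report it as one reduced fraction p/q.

PV:VR = 37/35

Choose coordinates Y = (0, 0), R = (1, 0), H = (0, 1), P = (5, 2).
1. A lies on line YR with YA:AR = 5:1 ⇒ A = (5/6, 0)
2. U is the midpoint of AP ⇒ U = (35/12, 1)
3. V is where the line through U parallel to RH meets line PR ⇒ V = (53/18, 35/36)
V = P + t·(R−P) with t = 37/72, so PV:VR = t:(1−t) = 37/72:35/72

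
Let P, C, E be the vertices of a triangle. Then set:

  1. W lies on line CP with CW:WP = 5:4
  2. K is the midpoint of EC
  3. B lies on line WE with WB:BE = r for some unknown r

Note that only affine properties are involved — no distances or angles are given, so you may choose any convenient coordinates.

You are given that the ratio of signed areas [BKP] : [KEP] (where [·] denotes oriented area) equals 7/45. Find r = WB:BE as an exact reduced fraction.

Assign P = (0, 0), C = (1, 0), E = (0, 1) — the answer is frame-independent, so this choice is without loss of generality.
1. W lies on line CP with CW:WP = 5:4 ⇒ W = (4/9, 0)
2. K is the midpoint of EC ⇒ K = (1/2, 1/2)
3. With WB:BE = r, write λ = r/(r+1) so B = W + λ·(E−W); B is affine-linear in λ
Every point depending on B is an affine combination of B and λ-independent points, so each such coordinate is linear in λ; the λ² term in each signed area is a multiple of (E−W)×(E−W) = 0, so 2·[BKP] and 2·[KEP] are each linear in λ. Evaluating at λ=0 and λ=1:
  2·[BKP] = -13/18·λ + 2/9,   2·[KEP] = 1/2
So [BKP]:[KEP] = (-13/18·λ + 2/9) / (1/2). Setting this equal to 7/45:
  -13/18·λ + 2/9 = 7/45·(1/2)  ⇒  λ = 1/5
Then r = λ/(1−λ) = (1/5)/(4/5) = 1/4. Check: with r = 1/4, B = (16/45, 1/5) and [BKP]:[KEP] = 7/45 as required.

r = 1/4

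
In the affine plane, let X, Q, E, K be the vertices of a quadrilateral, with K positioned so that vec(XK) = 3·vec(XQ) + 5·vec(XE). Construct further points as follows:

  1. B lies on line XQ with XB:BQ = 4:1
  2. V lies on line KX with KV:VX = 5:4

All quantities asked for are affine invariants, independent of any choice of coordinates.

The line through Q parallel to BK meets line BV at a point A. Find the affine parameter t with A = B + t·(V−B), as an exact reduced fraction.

t = -9/20

Set X = (0, 0), Q = (1, 0), E = (0, 1), K = (3, 5); any affine frame gives the same invariant.
1. B lies on line XQ with XB:BQ = 4:1 ⇒ B = (4/5, 0)
2. V lies on line KX with KV:VX = 5:4 ⇒ V = (4/3, 20/9)
through Q parallel to BK: direction (11/5, 5); meets BV at A = (14/25, -1)
A = B + t·(V−B) with t = -9/20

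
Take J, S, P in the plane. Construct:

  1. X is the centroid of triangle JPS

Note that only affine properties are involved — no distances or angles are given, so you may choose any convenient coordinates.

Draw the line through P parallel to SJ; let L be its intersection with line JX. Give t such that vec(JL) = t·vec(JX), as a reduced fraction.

Work in coordinates with J = (0, 0), S = (1, 0), P = (0, 1).
1. X is the centroid of triangle JPS ⇒ X = (1/3, 1/3)
through P parallel to SJ: direction (-1, 0); meets JX at L = (1, 1)
L = J + t·(X−J) with t = 3

t = 3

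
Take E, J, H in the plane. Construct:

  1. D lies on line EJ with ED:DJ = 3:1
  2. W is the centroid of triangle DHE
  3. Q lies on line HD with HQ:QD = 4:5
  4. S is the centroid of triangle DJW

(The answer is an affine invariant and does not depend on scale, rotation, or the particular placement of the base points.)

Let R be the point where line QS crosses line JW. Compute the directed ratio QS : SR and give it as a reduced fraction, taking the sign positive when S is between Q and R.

QS:SR = -8

Assign E = (0, 0), J = (1, 0), H = (0, 1) — the answer is frame-independent, so this choice is without loss of generality.
1. D lies on line EJ with ED:DJ = 3:1 ⇒ D = (3/4, 0)
2. W is the centroid of triangle DHE ⇒ W = (1/4, 1/3)
3. Q lies on line HD with HQ:QD = 4:5 ⇒ Q = (1/3, 5/9)
4. S is the centroid of triangle DJW ⇒ S = (2/3, 1/9)
line QS meets JW at R = (5/8, 1/6)
S = Q + t·(R−Q) with t = 8/7, so QS:SR = 8/7:-1/7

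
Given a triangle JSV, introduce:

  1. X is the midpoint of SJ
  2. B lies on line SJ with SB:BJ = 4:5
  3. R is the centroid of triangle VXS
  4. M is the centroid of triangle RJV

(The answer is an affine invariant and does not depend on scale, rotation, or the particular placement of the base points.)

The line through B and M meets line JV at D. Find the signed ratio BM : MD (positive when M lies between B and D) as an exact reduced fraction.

Assign J = (0, 0), S = (1, 0), V = (0, 1) — the answer is frame-independent, so this choice is without loss of generality.
1. X is the midpoint of SJ ⇒ X = (1/2, 0)
2. B lies on line SJ with SB:BJ = 4:5 ⇒ B = (5/9, 0)
3. R is the centroid of triangle VXS ⇒ R = (1/2, 1/3)
4. M is the centroid of triangle RJV ⇒ M = (1/6, 4/9)
line BM meets JV at D = (0, 40/63)
M = B + t·(D−B) with t = 7/10, so BM:MD = 7/10:3/10

BM:MD = 7/3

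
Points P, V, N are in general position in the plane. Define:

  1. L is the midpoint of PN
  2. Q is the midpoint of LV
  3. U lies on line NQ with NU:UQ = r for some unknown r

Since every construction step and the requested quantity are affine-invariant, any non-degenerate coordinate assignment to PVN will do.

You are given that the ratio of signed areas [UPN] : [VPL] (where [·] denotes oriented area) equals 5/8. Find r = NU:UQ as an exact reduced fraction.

Set P = (0, 0), V = (1, 0), N = (0, 1); any affine frame gives the same invariant.
1. L is the midpoint of PN ⇒ L = (0, 1/2)
2. Q is the midpoint of LV ⇒ Q = (1/2, 1/4)
3. With NU:UQ = r, write λ = r/(r+1) so U = N + λ·(Q−N); U is affine-linear in λ
Every point depending on U is an affine combination of U and λ-independent points, so each such coordinate is linear in λ; the λ² term in each signed area is a multiple of (Q−N)×(Q−N) = 0, so 2·[UPN] and 2·[VPL] are each linear in λ. Evaluating at λ=0 and λ=1:
  2·[UPN] = -1/2·λ,   2·[VPL] = -1/2
So [UPN]:[VPL] = (-1/2·λ) / (-1/2). Setting this equal to 5/8:
  -1/2·λ = 5/8·(-1/2)  ⇒  λ = 5/8
Then r = λ/(1−λ) = (5/8)/(3/8) = 5/3. Check: with r = 5/3, U = (5/16, 17/32) and [UPN]:[VPL] = 5/8 as required.

r = 5/3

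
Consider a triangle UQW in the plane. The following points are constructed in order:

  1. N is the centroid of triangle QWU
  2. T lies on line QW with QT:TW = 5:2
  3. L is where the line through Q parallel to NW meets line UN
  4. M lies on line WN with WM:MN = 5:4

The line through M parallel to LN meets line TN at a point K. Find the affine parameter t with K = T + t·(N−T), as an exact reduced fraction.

Work in coordinates with U = (0, 0), Q = (1, 0), W = (0, 1).
1. N is the centroid of triangle QWU ⇒ N = (1/3, 1/3)
2. T lies on line QW with QT:TW = 5:2 ⇒ T = (2/7, 5/7)
3. L is where the line through Q parallel to NW meets line UN ⇒ L = (2/3, 2/3)
4. M lies on line WN with WM:MN = 5:4 ⇒ M = (5/27, 17/27)
through M parallel to LN: direction (-1/3, -1/3); meets TN at K = (23/81, 59/81)
K = T + t·(N−T) with t = -1/27

t = -1/27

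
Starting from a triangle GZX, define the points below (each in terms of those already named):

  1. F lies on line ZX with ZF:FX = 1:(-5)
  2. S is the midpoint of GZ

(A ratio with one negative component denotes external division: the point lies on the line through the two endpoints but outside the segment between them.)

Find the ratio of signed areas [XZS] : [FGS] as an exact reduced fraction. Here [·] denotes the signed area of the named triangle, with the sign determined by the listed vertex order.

Choose coordinates G = (0, 0), Z = (1, 0), X = (0, 1).
1. F lies on line ZX with ZF:FX = 1:(-5) ⇒ F = (5/4, -1/4)
2. S is the midpoint of GZ ⇒ S = (1/2, 0)
2·[XZS] = -1/2, 2·[FGS] = -1/8
[XZS]:[FGS] = -1/2:-1/8 = 4

[XZS]:[FGS] = 4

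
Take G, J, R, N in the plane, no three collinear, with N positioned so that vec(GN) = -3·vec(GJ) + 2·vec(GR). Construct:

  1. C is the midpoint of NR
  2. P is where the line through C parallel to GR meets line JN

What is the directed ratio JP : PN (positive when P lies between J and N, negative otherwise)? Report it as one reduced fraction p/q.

JP:PN = 5/3

Set G = (0, 0), J = (1, 0), R = (0, 1), N = (-3, 2); any affine frame gives the same invariant.
1. C is the midpoint of NR ⇒ C = (-3/2, 3/2)
2. P is where the line through C parallel to GR meets line JN ⇒ P = (-3/2, 5/4)
P = J + t·(N−J) with t = 5/8, so JP:PN = t:(1−t) = 5/8:3/8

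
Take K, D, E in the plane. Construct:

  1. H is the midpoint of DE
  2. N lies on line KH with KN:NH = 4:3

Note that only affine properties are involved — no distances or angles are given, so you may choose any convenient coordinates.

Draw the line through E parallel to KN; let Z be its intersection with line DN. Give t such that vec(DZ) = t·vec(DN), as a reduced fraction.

Set K = (0, 0), D = (1, 0), E = (0, 1); any affine frame gives the same invariant.
1. H is the midpoint of DE ⇒ H = (1/2, 1/2)
2. N lies on line KH with KN:NH = 4:3 ⇒ N = (2/7, 2/7)
through E parallel to KN: direction (2/7, 2/7); meets DN at Z = (-3/7, 4/7)
Z = D + t·(N−D) with t = 2

t = 2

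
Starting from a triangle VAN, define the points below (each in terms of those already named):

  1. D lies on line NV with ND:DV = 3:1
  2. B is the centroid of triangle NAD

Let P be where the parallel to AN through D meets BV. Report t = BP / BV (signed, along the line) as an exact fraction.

Set V = (0, 0), A = (1, 0), N = (0, 1); any affine frame gives the same invariant.
1. D lies on line NV with ND:DV = 3:1 ⇒ D = (0, 1/4)
2. B is the centroid of triangle NAD ⇒ B = (1/3, 5/12)
through D parallel to AN: direction (-1, 1); meets BV at P = (1/9, 5/36)
P = B + t·(V−B) with t = 2/3

t = 2/3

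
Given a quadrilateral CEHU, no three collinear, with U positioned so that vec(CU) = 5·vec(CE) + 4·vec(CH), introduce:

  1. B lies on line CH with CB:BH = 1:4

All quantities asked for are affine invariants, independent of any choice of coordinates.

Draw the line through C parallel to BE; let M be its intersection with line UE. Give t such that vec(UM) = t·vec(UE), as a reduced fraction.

t = 25/24

Set C = (0, 0), E = (1, 0), H = (0, 1), U = (5, 4); any affine frame gives the same invariant.
1. B lies on line CH with CB:BH = 1:4 ⇒ B = (0, 1/5)
through C parallel to BE: direction (1, -1/5); meets UE at M = (5/6, -1/6)
M = U + t·(E−U) with t = 25/24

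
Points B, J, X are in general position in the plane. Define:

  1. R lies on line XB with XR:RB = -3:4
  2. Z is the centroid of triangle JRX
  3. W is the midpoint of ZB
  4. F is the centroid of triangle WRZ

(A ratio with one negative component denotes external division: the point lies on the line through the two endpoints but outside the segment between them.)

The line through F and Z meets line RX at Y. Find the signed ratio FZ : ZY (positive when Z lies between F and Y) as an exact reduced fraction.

FZ:ZY = -1/2

Assign B = (0, 0), J = (1, 0), X = (0, 1) — the answer is frame-independent, so this choice is without loss of generality.
1. R lies on line XB with XR:RB = -3:4 ⇒ R = (0, 4)
2. Z is the centroid of triangle JRX ⇒ Z = (1/3, 5/3)
3. W is the midpoint of ZB ⇒ W = (1/6, 5/6)
4. F is the centroid of triangle WRZ ⇒ F = (1/6, 13/6)
line FZ meets RX at Y = (0, 8/3)
Z = F + t·(Y−F) with t = -1, so FZ:ZY = -1:2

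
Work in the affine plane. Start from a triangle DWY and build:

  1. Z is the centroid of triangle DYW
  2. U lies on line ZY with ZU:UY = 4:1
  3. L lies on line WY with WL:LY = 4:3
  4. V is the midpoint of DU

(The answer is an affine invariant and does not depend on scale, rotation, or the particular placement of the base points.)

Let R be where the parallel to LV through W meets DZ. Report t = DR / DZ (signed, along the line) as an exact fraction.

t = -29/18

Assign D = (0, 0), W = (1, 0), Y = (0, 1) — the answer is frame-independent, so this choice is without loss of generality.
1. Z is the centroid of triangle DYW ⇒ Z = (1/3, 1/3)
2. U lies on line ZY with ZU:UY = 4:1 ⇒ U = (1/15, 13/15)
3. L lies on line WY with WL:LY = 4:3 ⇒ L = (3/7, 4/7)
4. V is the midpoint of DU ⇒ V = (1/30, 13/30)
through W parallel to LV: direction (-83/210, -29/210); meets DZ at R = (-29/54, -29/54)
R = D + t·(Z−D) with t = -29/18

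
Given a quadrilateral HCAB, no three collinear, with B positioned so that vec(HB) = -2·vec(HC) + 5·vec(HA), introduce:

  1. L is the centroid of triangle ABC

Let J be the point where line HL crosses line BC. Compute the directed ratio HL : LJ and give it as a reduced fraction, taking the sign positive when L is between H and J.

HL:LJ = 13/2

Work in coordinates with H = (0, 0), C = (1, 0), A = (0, 1), B = (-2, 5).
1. L is the centroid of triangle ABC ⇒ L = (-1/3, 2)
line HL meets BC at J = (-5/13, 30/13)
L = H + t·(J−H) with t = 13/15, so HL:LJ = 13/15:2/15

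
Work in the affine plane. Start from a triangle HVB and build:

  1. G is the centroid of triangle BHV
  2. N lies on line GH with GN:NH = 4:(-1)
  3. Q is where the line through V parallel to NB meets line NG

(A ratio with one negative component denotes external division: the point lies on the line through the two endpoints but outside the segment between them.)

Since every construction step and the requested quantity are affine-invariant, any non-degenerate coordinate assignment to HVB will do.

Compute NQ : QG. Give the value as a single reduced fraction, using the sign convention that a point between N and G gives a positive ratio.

NQ:QG = -11/7

Set H = (0, 0), V = (1, 0), B = (0, 1); any affine frame gives the same invariant.
1. G is the centroid of triangle BHV ⇒ G = (1/3, 1/3)
2. N lies on line GH with GN:NH = 4:(-1) ⇒ N = (-1/9, -1/9)
3. Q is where the line through V parallel to NB meets line NG ⇒ Q = (10/9, 10/9)
Q = N + t·(G−N) with t = 11/4, so NQ:QG = t:(1−t) = 11/4:-7/4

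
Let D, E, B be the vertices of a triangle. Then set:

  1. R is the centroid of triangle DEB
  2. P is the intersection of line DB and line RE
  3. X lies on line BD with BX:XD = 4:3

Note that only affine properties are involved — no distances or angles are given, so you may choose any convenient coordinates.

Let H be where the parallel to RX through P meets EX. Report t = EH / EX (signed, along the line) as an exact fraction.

Set D = (0, 0), E = (1, 0), B = (0, 1); any affine frame gives the same invariant.
1. R is the centroid of triangle DEB ⇒ R = (1/3, 1/3)
2. P is the intersection of line DB and line RE ⇒ P = (0, 1/2)
3. X lies on line BD with BX:XD = 4:3 ⇒ X = (0, 3/7)
through P parallel to RX: direction (-1/3, 2/21); meets EX at H = (-1/2, 9/14)
H = E + t·(X−E) with t = 3/2

t = 3/2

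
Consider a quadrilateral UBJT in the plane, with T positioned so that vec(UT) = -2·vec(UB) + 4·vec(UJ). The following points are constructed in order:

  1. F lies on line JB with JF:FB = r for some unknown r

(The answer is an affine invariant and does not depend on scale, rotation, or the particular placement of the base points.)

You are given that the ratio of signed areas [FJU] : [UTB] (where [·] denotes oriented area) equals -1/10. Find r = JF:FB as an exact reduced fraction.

Assign U = (0, 0), B = (1, 0), J = (0, 1), T = (-2, 4) — the answer is frame-independent, so this choice is without loss of generality.
1. With JF:FB = r, write λ = r/(r+1) so F = J + λ·(B−J); F is affine-linear in λ
Every point depending on F is an affine combination of F and λ-independent points, so each such coordinate is linear in λ; the λ² term in each signed area is a multiple of (B−J)×(B−J) = 0, so 2·[FJU] and 2·[UTB] are each linear in λ. Evaluating at λ=0 and λ=1:
  2·[FJU] = λ,   2·[UTB] = -4
So [FJU]:[UTB] = (λ) / (-4). Setting this equal to -1/10:
  λ = -1/10·(-4)  ⇒  λ = 2/5
Then r = λ/(1−λ) = (2/5)/(3/5) = 2/3. Check: with r = 2/3, F = (2/5, 3/5) and [FJU]:[UTB] = -1/10 as required.

r = 2/3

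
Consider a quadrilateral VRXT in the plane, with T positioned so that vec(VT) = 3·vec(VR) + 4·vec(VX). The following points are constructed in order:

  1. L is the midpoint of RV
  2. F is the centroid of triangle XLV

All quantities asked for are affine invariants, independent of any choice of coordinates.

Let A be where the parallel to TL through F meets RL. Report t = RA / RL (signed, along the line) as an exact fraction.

Work in coordinates with V = (0, 0), R = (1, 0), X = (0, 1), T = (3, 4).
1. L is the midpoint of RV ⇒ L = (1/2, 0)
2. F is the centroid of triangle XLV ⇒ F = (1/6, 1/3)
through F parallel to TL: direction (-5/2, -4); meets RL at A = (-1/24, 0)
A = R + t·(L−R) with t = 25/12

t = 25/12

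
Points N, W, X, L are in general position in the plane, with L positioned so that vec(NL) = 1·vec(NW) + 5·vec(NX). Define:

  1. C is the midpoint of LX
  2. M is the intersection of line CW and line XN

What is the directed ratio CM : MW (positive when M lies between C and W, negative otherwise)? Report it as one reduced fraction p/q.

Choose coordinates N = (0, 0), W = (1, 0), X = (0, 1), L = (1, 5).
1. C is the midpoint of LX ⇒ C = (1/2, 3)
2. M is the intersection of line CW and line XN ⇒ M = (0, 6)
M = C + t·(W−C) with t = -1, so CM:MW = t:(1−t) = -1:2

CM:MW = -1/2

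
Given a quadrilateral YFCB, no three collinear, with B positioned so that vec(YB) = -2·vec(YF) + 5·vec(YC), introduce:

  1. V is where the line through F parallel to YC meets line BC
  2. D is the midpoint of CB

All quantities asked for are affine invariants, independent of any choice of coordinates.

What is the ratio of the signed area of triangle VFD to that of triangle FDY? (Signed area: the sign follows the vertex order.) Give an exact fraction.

[VFD]:[FDY] = 2/3

Choose coordinates Y = (0, 0), F = (1, 0), C = (0, 1), B = (-2, 5).
1. V is where the line through F parallel to YC meets line BC ⇒ V = (1, -1)
2. D is the midpoint of CB ⇒ D = (-1, 3)
2·[VFD] = 2, 2·[FDY] = 3
[VFD]:[FDY] = 2:3 = 2/3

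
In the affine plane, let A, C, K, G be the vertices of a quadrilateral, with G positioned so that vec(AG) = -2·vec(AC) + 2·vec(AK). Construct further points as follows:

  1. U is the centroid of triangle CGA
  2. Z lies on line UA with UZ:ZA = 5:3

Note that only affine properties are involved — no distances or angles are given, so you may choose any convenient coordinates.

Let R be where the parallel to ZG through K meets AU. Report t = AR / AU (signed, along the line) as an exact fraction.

t = 45/16

Work in coordinates with A = (0, 0), C = (1, 0), K = (0, 1), G = (-2, 2).
1. U is the centroid of triangle CGA ⇒ U = (-1/3, 2/3)
2. Z lies on line UA with UZ:ZA = 5:3 ⇒ Z = (-1/8, 1/4)
through K parallel to ZG: direction (-15/8, 7/4); meets AU at R = (-15/16, 15/8)
R = A + t·(U−A) with t = 45/16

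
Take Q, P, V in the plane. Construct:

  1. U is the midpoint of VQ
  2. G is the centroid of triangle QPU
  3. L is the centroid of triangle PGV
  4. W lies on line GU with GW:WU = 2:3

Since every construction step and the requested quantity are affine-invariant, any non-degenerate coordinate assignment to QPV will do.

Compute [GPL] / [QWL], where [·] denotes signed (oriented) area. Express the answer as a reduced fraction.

Set Q = (0, 0), P = (1, 0), V = (0, 1); any affine frame gives the same invariant.
1. U is the midpoint of VQ ⇒ U = (0, 1/2)
2. G is the centroid of triangle QPU ⇒ G = (1/3, 1/6)
3. L is the centroid of triangle PGV ⇒ L = (4/9, 7/18)
4. W lies on line GU with GW:WU = 2:3 ⇒ W = (1/5, 3/10)
2·[GPL] = 1/6, 2·[QWL] = -1/18
[GPL]:[QWL] = 1/6:-1/18 = -3

[GPL]:[QWL] = -3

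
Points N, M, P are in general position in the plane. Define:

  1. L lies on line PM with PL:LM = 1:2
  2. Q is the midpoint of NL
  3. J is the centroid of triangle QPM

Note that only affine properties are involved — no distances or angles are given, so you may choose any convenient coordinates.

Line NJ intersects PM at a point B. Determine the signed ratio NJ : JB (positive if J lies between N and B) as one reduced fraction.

NJ:JB = 5

Assign N = (0, 0), M = (1, 0), P = (0, 1) — the answer is frame-independent, so this choice is without loss of generality.
1. L lies on line PM with PL:LM = 1:2 ⇒ L = (1/3, 2/3)
2. Q is the midpoint of NL ⇒ Q = (1/6, 1/3)
3. J is the centroid of triangle QPM ⇒ J = (7/18, 4/9)
line NJ meets PM at B = (7/15, 8/15)
J = N + t·(B−N) with t = 5/6, so NJ:JB = 5/6:1/6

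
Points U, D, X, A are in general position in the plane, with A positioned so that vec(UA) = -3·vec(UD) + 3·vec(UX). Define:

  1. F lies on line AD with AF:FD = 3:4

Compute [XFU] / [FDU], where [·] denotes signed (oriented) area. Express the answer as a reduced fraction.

[XFU]:[FDU] = -3/4

Set U = (0, 0), D = (1, 0), X = (0, 1), A = (-3, 3); any affine frame gives the same invariant.
1. F lies on line AD with AF:FD = 3:4 ⇒ F = (-9/7, 12/7)
2·[XFU] = 9/7, 2·[FDU] = -12/7
[XFU]:[FDU] = 9/7:-12/7 = -3/4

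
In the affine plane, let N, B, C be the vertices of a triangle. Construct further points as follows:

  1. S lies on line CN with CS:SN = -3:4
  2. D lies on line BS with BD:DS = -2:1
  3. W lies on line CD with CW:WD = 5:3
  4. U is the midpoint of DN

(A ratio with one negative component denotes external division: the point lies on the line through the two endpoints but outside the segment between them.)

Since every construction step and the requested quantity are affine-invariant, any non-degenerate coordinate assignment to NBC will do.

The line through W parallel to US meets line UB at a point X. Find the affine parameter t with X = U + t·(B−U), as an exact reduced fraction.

Work in coordinates with N = (0, 0), B = (1, 0), C = (0, 1).
1. S lies on line CN with CS:SN = -3:4 ⇒ S = (0, 4)
2. D lies on line BS with BD:DS = -2:1 ⇒ D = (-1, 8)
3. W lies on line CD with CW:WD = 5:3 ⇒ W = (-5/8, 43/8)
4. U is the midpoint of DN ⇒ U = (-1/2, 4)
through W parallel to US: direction (1/2, 0); meets UB at X = (-65/64, 43/8)
X = U + t·(B−U) with t = -11/32

t = -11/32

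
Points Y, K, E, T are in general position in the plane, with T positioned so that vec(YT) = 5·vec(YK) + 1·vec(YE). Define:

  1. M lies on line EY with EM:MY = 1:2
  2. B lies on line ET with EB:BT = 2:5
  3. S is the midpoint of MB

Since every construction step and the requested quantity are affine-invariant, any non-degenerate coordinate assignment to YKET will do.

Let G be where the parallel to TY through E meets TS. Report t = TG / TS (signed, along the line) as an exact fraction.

Assign Y = (0, 0), K = (1, 0), E = (0, 1), T = (5, 1) — the answer is frame-independent, so this choice is without loss of generality.
1. M lies on line EY with EM:MY = 1:2 ⇒ M = (0, 2/3)
2. B lies on line ET with EB:BT = 2:5 ⇒ B = (10/7, 1)
3. S is the midpoint of MB ⇒ S = (5/7, 5/6)
through E parallel to TY: direction (-5, -1); meets TS at G = (-35/29, 22/29)
G = T + t·(S−T) with t = 42/29

t = 42/29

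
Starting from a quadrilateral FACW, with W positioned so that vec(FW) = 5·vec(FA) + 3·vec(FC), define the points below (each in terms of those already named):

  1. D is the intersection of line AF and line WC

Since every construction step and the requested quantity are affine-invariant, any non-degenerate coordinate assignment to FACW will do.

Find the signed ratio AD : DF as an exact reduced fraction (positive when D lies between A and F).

Choose coordinates F = (0, 0), A = (1, 0), C = (0, 1), W = (5, 3).
1. D is the intersection of line AF and line WC ⇒ D = (-5/2, 0)
D = A + t·(F−A) with t = 7/2, so AD:DF = t:(1−t) = 7/2:-5/2

AD:DF = -7/5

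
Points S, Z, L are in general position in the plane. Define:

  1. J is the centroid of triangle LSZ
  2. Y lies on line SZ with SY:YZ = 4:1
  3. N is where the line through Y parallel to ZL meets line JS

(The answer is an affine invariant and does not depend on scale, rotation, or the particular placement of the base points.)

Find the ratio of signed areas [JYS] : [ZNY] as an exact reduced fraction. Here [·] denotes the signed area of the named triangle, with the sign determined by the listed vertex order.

Set S = (0, 0), Z = (1, 0), L = (0, 1); any affine frame gives the same invariant.
1. J is the centroid of triangle LSZ ⇒ J = (1/3, 1/3)
2. Y lies on line SZ with SY:YZ = 4:1 ⇒ Y = (4/5, 0)
3. N is where the line through Y parallel to ZL meets line JS ⇒ N = (2/5, 2/5)
2·[JYS] = -4/15, 2·[ZNY] = 2/25
[JYS]:[ZNY] = -4/15:2/25 = -10/3

[JYS]:[ZNY] = -10/3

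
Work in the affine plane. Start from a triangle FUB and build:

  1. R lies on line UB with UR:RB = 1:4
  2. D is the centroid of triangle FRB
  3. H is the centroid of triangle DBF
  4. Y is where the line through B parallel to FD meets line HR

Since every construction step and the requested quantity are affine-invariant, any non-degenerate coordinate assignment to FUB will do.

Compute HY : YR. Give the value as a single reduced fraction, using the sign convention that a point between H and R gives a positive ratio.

HY:YR = -1/3

Set F = (0, 0), U = (1, 0), B = (0, 1); any affine frame gives the same invariant.
1. R lies on line UB with UR:RB = 1:4 ⇒ R = (4/5, 1/5)
2. D is the centroid of triangle FRB ⇒ D = (4/15, 2/5)
3. H is the centroid of triangle DBF ⇒ H = (4/45, 7/15)
4. Y is where the line through B parallel to FD meets line HR ⇒ Y = (-4/15, 3/5)
Y = H + t·(R−H) with t = -1/2, so HY:YR = t:(1−t) = -1/2:3/2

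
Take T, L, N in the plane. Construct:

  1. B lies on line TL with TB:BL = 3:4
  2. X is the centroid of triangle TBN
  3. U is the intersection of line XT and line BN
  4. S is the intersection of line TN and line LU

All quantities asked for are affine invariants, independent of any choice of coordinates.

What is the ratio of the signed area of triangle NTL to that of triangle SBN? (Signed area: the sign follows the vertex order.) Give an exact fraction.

[NTL]:[SBN] = 77/12

Work in coordinates with T = (0, 0), L = (1, 0), N = (0, 1).
1. B lies on line TL with TB:BL = 3:4 ⇒ B = (3/7, 0)
2. X is the centroid of triangle TBN ⇒ X = (1/7, 1/3)
3. U is the intersection of line XT and line BN ⇒ U = (3/14, 1/2)
4. S is the intersection of line TN and line LU ⇒ S = (0, 7/11)
2·[NTL] = 1, 2·[SBN] = 12/77
[NTL]:[SBN] = 1:12/77 = 77/12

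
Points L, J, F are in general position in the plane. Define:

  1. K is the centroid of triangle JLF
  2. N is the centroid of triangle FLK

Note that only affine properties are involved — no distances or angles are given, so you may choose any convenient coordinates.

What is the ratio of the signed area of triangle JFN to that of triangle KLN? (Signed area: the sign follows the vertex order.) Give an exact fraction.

Assign L = (0, 0), J = (1, 0), F = (0, 1) — the answer is frame-independent, so this choice is without loss of generality.
1. K is the centroid of triangle JLF ⇒ K = (1/3, 1/3)
2. N is the centroid of triangle FLK ⇒ N = (1/9, 4/9)
2·[JFN] = 4/9, 2·[KLN] = -1/9
[JFN]:[KLN] = 4/9:-1/9 = -4

[JFN]:[KLN] = -4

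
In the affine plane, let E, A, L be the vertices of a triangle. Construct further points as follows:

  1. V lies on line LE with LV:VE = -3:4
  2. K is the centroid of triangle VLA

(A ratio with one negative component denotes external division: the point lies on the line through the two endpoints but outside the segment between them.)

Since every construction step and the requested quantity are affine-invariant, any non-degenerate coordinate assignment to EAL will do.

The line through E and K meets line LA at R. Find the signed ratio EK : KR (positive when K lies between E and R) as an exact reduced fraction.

EK:KR = -2

Set E = (0, 0), A = (1, 0), L = (0, 1); any affine frame gives the same invariant.
1. V lies on line LE with LV:VE = -3:4 ⇒ V = (0, 4)
2. K is the centroid of triangle VLA ⇒ K = (1/3, 5/3)
line EK meets LA at R = (1/6, 5/6)
K = E + t·(R−E) with t = 2, so EK:KR = 2:-1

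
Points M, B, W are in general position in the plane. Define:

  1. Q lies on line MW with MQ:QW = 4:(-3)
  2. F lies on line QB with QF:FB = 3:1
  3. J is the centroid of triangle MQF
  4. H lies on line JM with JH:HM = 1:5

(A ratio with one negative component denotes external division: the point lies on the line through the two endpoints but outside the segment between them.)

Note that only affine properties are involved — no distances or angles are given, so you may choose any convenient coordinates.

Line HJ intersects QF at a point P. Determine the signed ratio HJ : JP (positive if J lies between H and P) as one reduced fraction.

Work in coordinates with M = (0, 0), B = (1, 0), W = (0, 1).
1. Q lies on line MW with MQ:QW = 4:(-3) ⇒ Q = (0, 4)
2. F lies on line QB with QF:FB = 3:1 ⇒ F = (3/4, 1)
3. J is the centroid of triangle MQF ⇒ J = (1/4, 5/3)
4. H lies on line JM with JH:HM = 1:5 ⇒ H = (5/24, 25/18)
line HJ meets QF at P = (3/8, 5/2)
J = H + t·(P−H) with t = 1/4, so HJ:JP = 1/4:3/4

HJ:JP = 1/3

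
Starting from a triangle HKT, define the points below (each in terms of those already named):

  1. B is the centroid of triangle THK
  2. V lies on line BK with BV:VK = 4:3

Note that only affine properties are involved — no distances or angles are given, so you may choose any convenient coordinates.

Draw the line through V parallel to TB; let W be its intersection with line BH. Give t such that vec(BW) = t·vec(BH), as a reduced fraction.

t = -4/7

Assign H = (0, 0), K = (1, 0), T = (0, 1) — the answer is frame-independent, so this choice is without loss of generality.
1. B is the centroid of triangle THK ⇒ B = (1/3, 1/3)
2. V lies on line BK with BV:VK = 4:3 ⇒ V = (5/7, 1/7)
through V parallel to TB: direction (1/3, -2/3); meets BH at W = (11/21, 11/21)
W = B + t·(H−B) with t = -4/7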